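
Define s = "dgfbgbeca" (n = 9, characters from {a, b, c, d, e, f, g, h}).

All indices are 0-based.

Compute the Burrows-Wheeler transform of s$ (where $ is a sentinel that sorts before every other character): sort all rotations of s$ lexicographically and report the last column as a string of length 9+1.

rank  rotation    last
    0  $dgfbgbeca  a
    1  a$dgfbgbec  c
    2  beca$dgfbg  g
    3  bgbeca$dgf  f
    4  ca$dgfbgbe  e
    5  dgfbgbeca$  $
    6  eca$dgfbgb  b
    7  fbgbeca$dg  g
    8  gbeca$dgfb  b
    9  gfbgbeca$d  d

acgfe$bgbd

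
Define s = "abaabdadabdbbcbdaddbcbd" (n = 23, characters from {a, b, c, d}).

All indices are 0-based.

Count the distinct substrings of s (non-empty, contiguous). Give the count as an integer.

239

rank→(start, suffix):
  0 → (2, 'aabdadabdbbcbdaddbcbd')
  1 → (0, 'abaabdadabdbbcbdaddbcbd')
  2 → (3, 'abdadabdbbcbdaddbcbd')
  3 → (8, 'abdbbcbdaddbcbd')
  4 → (6, 'adabdbbcbdaddbcbd')
  5 → (16, 'addbcbd')
  6 → (1, 'baabdadabdbbcbdaddbcbd')
  7 → (11, 'bbcbdaddbcbd')
  8 → (19, 'bcbd')
  9 → (12, 'bcbdaddbcbd')
  10 → (21, 'bd')
  11 → (4, 'bdadabdbbcbdaddbcbd')
  12 → (14, 'bdaddbcbd')
  13 → (9, 'bdbbcbdaddbcbd')
  14 → (20, 'cbd')
  15 → (13, 'cbdaddbcbd')
  16 → (22, 'd')
  17 → (7, 'dabdbbcbdaddbcbd')
  18 → (5, 'dadabdbbcbdaddbcbd')
  19 → (15, 'daddbcbd')
  20 → (10, 'dbbcbdaddbcbd')
  21 → (18, 'dbcbd')
  22 → (17, 'ddbcbd')

SA = [2, 0, 3, 8, 6, 16, 1, 11, 19, 12, 21, 4, 14, 9, 20, 13, 22, 7, 5, 15, 10, 18, 17]
i: (SA[i-1],SA[i]) lcp shared
  1: (2,0) 1 'a'
  2: (0,3) 2 'ab'
  3: (3,8) 3 'abd'
  4: (8,6) 1 'a'
  5: (6,16) 2 'ad'
  6: (16,1) 0 ''
  7: (1,11) 1 'b'
  8: (11,19) 1 'b'
  9: (19,12) 4 'bcbd'
  10: (12,21) 1 'b'
  11: (21,4) 2 'bd'
  12: (4,14) 4 'bdad'
  13: (14,9) 2 'bd'
  14: (9,20) 0 ''
  15: (20,13) 3 'cbd'
  16: (13,22) 0 ''
  17: (22,7) 1 'd'
  18: (7,5) 2 'da'
  19: (5,15) 3 'dad'
  20: (15,10) 1 'd'
  21: (10,18) 2 'db'
  22: (18,17) 1 'd'

n(n+1)/2 = 23·24/2 = 276
Σ LCP = 0 + 1 + 2 + 3 + 1 + 2 + 0 + 1 + 1 + 4 + 1 + 2 + 4 + 2 + 0 + 3 + 0 + 1 + 2 + 3 + 1 + 2 + 1 = 37
distinct = 276 − 37 = 239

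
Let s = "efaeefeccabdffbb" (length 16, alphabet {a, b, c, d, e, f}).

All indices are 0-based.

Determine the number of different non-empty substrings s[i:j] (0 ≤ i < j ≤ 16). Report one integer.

125

rank→(start, suffix):
  0 → (9, 'abdffbb')
  1 → (2, 'aeefeccabdffbb')
  2 → (15, 'b')
  3 → (14, 'bb')
  4 → (10, 'bdffbb')
  5 → (8, 'cabdffbb')
  6 → (7, 'ccabdffbb')
  7 → (11, 'dffbb')
  8 → (6, 'eccabdffbb')
  9 → (3, 'eefeccabdffbb')
  10 → (0, 'efaeefeccabdffbb')
  11 → (4, 'efeccabdffbb')
  12 → (1, 'faeefeccabdffbb')
  13 → (13, 'fbb')
  14 → (5, 'feccabdffbb')
  15 → (12, 'ffbb')

SA = [9, 2, 15, 14, 10, 8, 7, 11, 6, 3, 0, 4, 1, 13, 5, 12]
i: (SA[i-1],SA[i]) lcp shared
  1: (9,2) 1 'a'
  2: (2,15) 0 ''
  3: (15,14) 1 'b'
  4: (14,10) 1 'b'
  5: (10,8) 0 ''
  6: (8,7) 1 'c'
  7: (7,11) 0 ''
  8: (11,6) 0 ''
  9: (6,3) 1 'e'
  10: (3,0) 1 'e'
  11: (0,4) 2 'ef'
  12: (4,1) 0 ''
  13: (1,13) 1 'f'
  14: (13,5) 1 'f'
  15: (5,12) 1 'f'

n(n+1)/2 = 16·17/2 = 136
Σ LCP = 0 + 1 + 0 + 1 + 1 + 0 + 1 + 0 + 0 + 1 + 1 + 2 + 0 + 1 + 1 + 1 = 11
distinct = 136 − 11 = 125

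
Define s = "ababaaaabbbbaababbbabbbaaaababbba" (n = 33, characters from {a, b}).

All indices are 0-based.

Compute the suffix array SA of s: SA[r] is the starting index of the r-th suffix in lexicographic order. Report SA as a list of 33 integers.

sorted suffixes:
  #0 SA[0]=32  'a'
  #1 SA[1]=23  'aaaababbba'
  #2 SA[2]=4  'aaaabbbbaababbbabbbaaaababbba'
  #3 SA[3]=24  'aaababbba'
  #4 SA[4]=5  'aaabbbbaababbbabbbaaaababbba'
  #5 SA[5]=25  'aababbba'
  #6 SA[6]=12  'aababbbabbbaaaababbba'
  #7 SA[7]=6  'aabbbbaababbbabbbaaaababbba'
  #8 SA[8]=2  'abaaaabbbbaababbbabbbaaaababbba'
  #9 SA[9]=0  'ababaaaabbbbaababbbabbbaaaababbba'
  #10 SA[10]=26  'ababbba'
  #11 SA[11]=13  'ababbbabbbaaaababbba'
  #12 SA[12]=28  'abbba'
  #13 SA[13]=19  'abbbaaaababbba'
  #14 SA[14]=15  'abbbabbbaaaababbba'
  #15 SA[15]=7  'abbbbaababbbabbbaaaababbba'
  #16 SA[16]=31  'ba'
  #17 SA[17]=22  'baaaababbba'
  #18 SA[18]=3  'baaaabbbbaababbbabbbaaaababbba'
  #19 SA[19]=11  'baababbbabbbaaaababbba'
  #20 SA[20]=1  'babaaaabbbbaababbbabbbaaaababbba'
  #21 SA[21]=27  'babbba'
  #22 SA[22]=18  'babbbaaaababbba'
  #23 SA[23]=14  'babbbabbbaaaababbba'
  #24 SA[24]=30  'bba'
  #25 SA[25]=21  'bbaaaababbba'
  #26 SA[26]=10  'bbaababbbabbbaaaababbba'
  #27 SA[27]=17  'bbabbbaaaababbba'
  #28 SA[28]=29  'bbba'
  #29 SA[29]=20  'bbbaaaababbba'
  #30 SA[30]=9  'bbbaababbbabbbaaaababbba'
  #31 SA[31]=16  'bbbabbbaaaababbba'
  #32 SA[32]=8  'bbbbaababbbabbbaaaababbba'

[32, 23, 4, 24, 5, 25, 12, 6, 2, 0, 26, 13, 28, 19, 15, 7, 31, 22, 3, 11, 1, 27, 18, 14, 30, 21, 10, 17, 29, 20, 9, 16, 8]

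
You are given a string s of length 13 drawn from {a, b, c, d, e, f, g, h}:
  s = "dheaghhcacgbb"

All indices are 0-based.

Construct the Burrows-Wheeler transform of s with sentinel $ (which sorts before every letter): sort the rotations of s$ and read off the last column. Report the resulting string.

rank  rotation        last
    0  $dheaghhcacgbb  b
    1  acgbb$dheaghhc  c
    2  aghhcacgbb$dhe  e
    3  b$dheaghhcacgb  b
    4  bb$dheaghhcacg  g
    5  cacgbb$dheaghh  h
    6  cgbb$dheaghhca  a
    7  dheaghhcacgbb$  $
    8  eaghhcacgbb$dh  h
    9  gbb$dheaghhcac  c
   10  ghhcacgbb$dhea  a
   11  hcacgbb$dheagh  h
   12  heaghhcacgbb$d  d
   13  hhcacgbb$dheag  g

bcebgha$hcahdg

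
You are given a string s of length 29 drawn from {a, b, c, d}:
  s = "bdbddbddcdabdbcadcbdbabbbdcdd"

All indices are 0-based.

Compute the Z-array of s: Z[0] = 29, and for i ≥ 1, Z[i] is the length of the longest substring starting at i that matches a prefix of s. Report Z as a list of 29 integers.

Z[0]=29
i=1: outside box; Z[1]=0
i=2: outside box; Z[2]=2 grow→box=[2,4)
i=3: min(r-i=1, Z[1]=0)=0; Z[3]=0
i=4: outside box; Z[4]=0
i=5: outside box; Z[5]=2 grow→box=[5,7)
i=6: min(r-i=1, Z[1]=0)=0; Z[6]=0
i=7: outside box; Z[7]=0
i=8: outside box; Z[8]=0
i=9: outside box; Z[9]=0
i=10: outside box; Z[10]=0
i=11: outside box; Z[11]=3 grow→box=[11,14)
i=12: min(r-i=2, Z[1]=0)=0; Z[12]=0
i=13: min(r-i=1, Z[2]=2)=1; Z[13]=1
i=14: outside box; Z[14]=0
i=15: outside box; Z[15]=0
i=16: outside box; Z[16]=0
i=17: outside box; Z[17]=0
i=18: outside box; Z[18]=3 grow→box=[18,21)
i=19: min(r-i=2, Z[1]=0)=0; Z[19]=0
i=20: min(r-i=1, Z[2]=2)=1; Z[20]=1
i=21: outside box; Z[21]=0
i=22: outside box; Z[22]=1 grow→box=[22,23)
i=23: outside box; Z[23]=1 grow→box=[23,24)
i=24: outside box; Z[24]=2 grow→box=[24,26)
i=25: min(r-i=1, Z[1]=0)=0; Z[25]=0
i=26: outside box; Z[26]=0
i=27: outside box; Z[27]=0
i=28: outside box; Z[28]=0

[29, 0, 2, 0, 0, 2, 0, 0, 0, 0, 0, 3, 0, 1, 0, 0, 0, 0, 3, 0, 1, 0, 1, 1, 2, 0, 0, 0, 0]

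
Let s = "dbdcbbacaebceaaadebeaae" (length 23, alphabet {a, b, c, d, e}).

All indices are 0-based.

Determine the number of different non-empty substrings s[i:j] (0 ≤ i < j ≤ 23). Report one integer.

252

sorted suffixes:
  #0 SA[0]=13  'aaadebeaae'
  #1 SA[1]=14  'aadebeaae'
  #2 SA[2]=20  'aae'
  #3 SA[3]=6  'acaebceaaadebeaae'
  #4 SA[4]=15  'adebeaae'
  #5 SA[5]=21  'ae'
  #6 SA[6]=8  'aebceaaadebeaae'
  #7 SA[7]=5  'bacaebceaaadebeaae'
  #8 SA[8]=4  'bbacaebceaaadebeaae'
  #9 SA[9]=10  'bceaaadebeaae'
  #10 SA[10]=1  'bdcbbacaebceaaadebeaae'
  #11 SA[11]=18  'beaae'
  #12 SA[12]=7  'caebceaaadebeaae'
  #13 SA[13]=3  'cbbacaebceaaadebeaae'
  #14 SA[14]=11  'ceaaadebeaae'
  #15 SA[15]=0  'dbdcbbacaebceaaadebeaae'
  #16 SA[16]=2  'dcbbacaebceaaadebeaae'
  #17 SA[17]=16  'debeaae'
  #18 SA[18]=22  'e'
  #19 SA[19]=12  'eaaadebeaae'
  #20 SA[20]=19  'eaae'
  #21 SA[21]=9  'ebceaaadebeaae'
  #22 SA[22]=17  'ebeaae'

SA = [13, 14, 20, 6, 15, 21, 8, 5, 4, 10, 1, 18, 7, 3, 11, 0, 2, 16, 22, 12, 19, 9, 17]
[i] adj suffixes → lcp
  [1] 13/14 → 2 ('aa')
  [2] 14/20 → 2 ('aa')
  [3] 20/6 → 1 ('a')
  [4] 6/15 → 1 ('a')
  [5] 15/21 → 1 ('a')
  [6] 21/8 → 2 ('ae')
  [7] 8/5 → 0 ('')
  [8] 5/4 → 1 ('b')
  [9] 4/10 → 1 ('b')
  [10] 10/1 → 1 ('b')
  [11] 1/18 → 1 ('b')
  [12] 18/7 → 0 ('')
  [13] 7/3 → 1 ('c')
  [14] 3/11 → 1 ('c')
  [15] 11/0 → 0 ('')
  [16] 0/2 → 1 ('d')
  [17] 2/16 → 1 ('d')
  [18] 16/22 → 0 ('')
  [19] 22/12 → 1 ('e')
  [20] 12/19 → 3 ('eaa')
  [21] 19/9 → 1 ('e')
  [22] 9/17 → 2 ('eb')

n(n+1)/2 = 23·24/2 = 276
Σ LCP = 0 + 2 + 2 + 1 + 1 + 1 + 2 + 0 + 1 + 1 + 1 + 1 + 0 + 1 + 1 + 0 + 1 + 1 + 0 + 1 + 3 + 1 + 2 = 24
distinct = 276 − 24 = 252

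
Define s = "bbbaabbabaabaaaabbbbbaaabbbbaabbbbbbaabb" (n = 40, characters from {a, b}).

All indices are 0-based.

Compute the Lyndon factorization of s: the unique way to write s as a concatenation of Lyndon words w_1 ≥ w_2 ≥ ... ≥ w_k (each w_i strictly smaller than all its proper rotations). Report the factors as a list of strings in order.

emit factor 1: 'b' (i=0, period=1)
emit factor 2: 'b' (i=1, period=1)
emit factor 3: 'b' (i=2, period=1)
emit factor 4: 'aabbab' (i=3, period=6)
emit factor 5: 'aab' (i=9, period=3)
emit factor 6: 'aaaabbbbbaaabbbbaabbbbbbaabb' (i=12, period=28)

["b", "b", "b", "aabbab", "aab", "aaaabbbbbaaabbbbaabbbbbbaabb"]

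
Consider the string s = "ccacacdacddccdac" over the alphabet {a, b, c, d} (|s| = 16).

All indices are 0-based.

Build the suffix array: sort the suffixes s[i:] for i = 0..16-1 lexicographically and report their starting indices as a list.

rank | idx | suffix
   0 |  14 | ac
   1 |   2 | acacdacddccdac
   2 |   4 | acdacddccdac
   3 |   7 | acddccdac
   4 |  15 | c
   5 |   1 | cacacdacddccdac
   6 |   3 | cacdacddccdac
   7 |   0 | ccacacdacddccdac
   8 |  11 | ccdac
   9 |  12 | cdac
  10 |   5 | cdacddccdac
  11 |   8 | cddccdac
  12 |  13 | dac
  13 |   6 | dacddccdac
  14 |  10 | dccdac
  15 |   9 | ddccdac

[14, 2, 4, 7, 15, 1, 3, 0, 11, 12, 5, 8, 13, 6, 10, 9]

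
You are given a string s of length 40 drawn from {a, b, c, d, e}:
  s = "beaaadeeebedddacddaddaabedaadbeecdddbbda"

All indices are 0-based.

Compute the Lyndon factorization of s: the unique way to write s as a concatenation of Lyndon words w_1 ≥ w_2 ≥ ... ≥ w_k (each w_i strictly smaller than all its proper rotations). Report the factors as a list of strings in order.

emit factor 1: 'be' (i=0, period=2)
emit factor 2: 'aaadeeebedddacddaddaabedaadbeecdddbbd' (i=2, period=37)
emit factor 3: 'a' (i=39, period=1)

["be", "aaadeeebedddacddaddaabedaadbeecdddbbd", "a"]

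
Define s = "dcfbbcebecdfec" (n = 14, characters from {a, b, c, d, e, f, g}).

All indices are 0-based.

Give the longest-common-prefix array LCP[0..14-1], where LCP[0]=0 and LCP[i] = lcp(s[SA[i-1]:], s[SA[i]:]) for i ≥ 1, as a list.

[0, 1, 1, 0, 1, 1, 1, 0, 1, 0, 1, 2, 0, 1]

rank→(start, suffix):
  0 → (3, 'bbcebecdfec')
  1 → (4, 'bcebecdfec')
  2 → (7, 'becdfec')
  3 → (13, 'c')
  4 → (9, 'cdfec')
  5 → (5, 'cebecdfec')
  6 → (1, 'cfbbcebecdfec')
  7 → (0, 'dcfbbcebecdfec')
  8 → (10, 'dfec')
  9 → (6, 'ebecdfec')
  10 → (12, 'ec')
  11 → (8, 'ecdfec')
  12 → (2, 'fbbcebecdfec')
  13 → (11, 'fec')

SA = [3, 4, 7, 13, 9, 5, 1, 0, 10, 6, 12, 8, 2, 11]
[i] adj suffixes → lcp
  [1] 3/4 → 1 ('b')
  [2] 4/7 → 1 ('b')
  [3] 7/13 → 0 ('')
  [4] 13/9 → 1 ('c')
  [5] 9/5 → 1 ('c')
  [6] 5/1 → 1 ('c')
  [7] 1/0 → 0 ('')
  [8] 0/10 → 1 ('d')
  [9] 10/6 → 0 ('')
  [10] 6/12 → 1 ('e')
  [11] 12/8 → 2 ('ec')
  [12] 8/2 → 0 ('')
  [13] 2/11 → 1 ('f')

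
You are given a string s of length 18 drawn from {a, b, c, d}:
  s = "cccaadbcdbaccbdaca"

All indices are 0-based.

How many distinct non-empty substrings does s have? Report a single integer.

sorted suffixes:
  #0 SA[0]=17  'a'
  #1 SA[1]=3  'aadbcdbaccbdaca'
  #2 SA[2]=15  'aca'
  #3 SA[3]=10  'accbdaca'
  #4 SA[4]=4  'adbcdbaccbdaca'
  #5 SA[5]=9  'baccbdaca'
  #6 SA[6]=6  'bcdbaccbdaca'
  #7 SA[7]=13  'bdaca'
  #8 SA[8]=16  'ca'
  #9 SA[9]=2  'caadbcdbaccbdaca'
  #10 SA[10]=12  'cbdaca'
  #11 SA[11]=1  'ccaadbcdbaccbdaca'
  #12 SA[12]=11  'ccbdaca'
  #13 SA[13]=0  'cccaadbcdbaccbdaca'
  #14 SA[14]=7  'cdbaccbdaca'
  #15 SA[15]=14  'daca'
  #16 SA[16]=8  'dbaccbdaca'
  #17 SA[17]=5  'dbcdbaccbdaca'

SA = [17, 3, 15, 10, 4, 9, 6, 13, 16, 2, 12, 1, 11, 0, 7, 14, 8, 5]
[i] adj suffixes → lcp
  [1] 17/3 → 1 ('a')
  [2] 3/15 → 1 ('a')
  [3] 15/10 → 2 ('ac')
  [4] 10/4 → 1 ('a')
  [5] 4/9 → 0 ('')
  [6] 9/6 → 1 ('b')
  [7] 6/13 → 1 ('b')
  [8] 13/16 → 0 ('')
  [9] 16/2 → 2 ('ca')
  [10] 2/12 → 1 ('c')
  [11] 12/1 → 1 ('c')
  [12] 1/11 → 2 ('cc')
  [13] 11/0 → 2 ('cc')
  [14] 0/7 → 1 ('c')
  [15] 7/14 → 0 ('')
  [16] 14/8 → 1 ('d')
  [17] 8/5 → 2 ('db')

n(n+1)/2 = 18·19/2 = 171
Σ LCP = 0 + 1 + 1 + 2 + 1 + 0 + 1 + 1 + 0 + 2 + 1 + 1 + 2 + 2 + 1 + 0 + 1 + 2 = 19
distinct = 171 − 19 = 152

152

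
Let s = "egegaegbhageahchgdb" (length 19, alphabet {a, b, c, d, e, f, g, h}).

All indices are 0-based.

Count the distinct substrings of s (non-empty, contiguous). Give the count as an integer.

175

rank→(start, suffix):
  0 → (4, 'aegbhageahchgdb')
  1 → (9, 'ageahchgdb')
  2 → (12, 'ahchgdb')
  3 → (18, 'b')
  4 → (7, 'bhageahchgdb')
  5 → (14, 'chgdb')
  6 → (17, 'db')
  7 → (11, 'eahchgdb')
  8 → (2, 'egaegbhageahchgdb')
  9 → (5, 'egbhageahchgdb')
  10 → (0, 'egegaegbhageahchgdb')
  11 → (3, 'gaegbhageahchgdb')
  12 → (6, 'gbhageahchgdb')
  13 → (16, 'gdb')
  14 → (10, 'geahchgdb')
  15 → (1, 'gegaegbhageahchgdb')
  16 → (8, 'hageahchgdb')
  17 → (13, 'hchgdb')
  18 → (15, 'hgdb')

SA = [4, 9, 12, 18, 7, 14, 17, 11, 2, 5, 0, 3, 6, 16, 10, 1, 8, 13, 15]
i: (SA[i-1],SA[i]) lcp shared
  1: (4,9) 1 'a'
  2: (9,12) 1 'a'
  3: (12,18) 0 ''
  4: (18,7) 1 'b'
  5: (7,14) 0 ''
  6: (14,17) 0 ''
  7: (17,11) 0 ''
  8: (11,2) 1 'e'
  9: (2,5) 2 'eg'
  10: (5,0) 2 'eg'
  11: (0,3) 0 ''
  12: (3,6) 1 'g'
  13: (6,16) 1 'g'
  14: (16,10) 1 'g'
  15: (10,1) 2 'ge'
  16: (1,8) 0 ''
  17: (8,13) 1 'h'
  18: (13,15) 1 'h'

n(n+1)/2 = 19·20/2 = 190
Σ LCP = 0 + 1 + 1 + 0 + 1 + 0 + 0 + 0 + 1 + 2 + 2 + 0 + 1 + 1 + 1 + 2 + 0 + 1 + 1 = 15
distinct = 190 − 15 = 175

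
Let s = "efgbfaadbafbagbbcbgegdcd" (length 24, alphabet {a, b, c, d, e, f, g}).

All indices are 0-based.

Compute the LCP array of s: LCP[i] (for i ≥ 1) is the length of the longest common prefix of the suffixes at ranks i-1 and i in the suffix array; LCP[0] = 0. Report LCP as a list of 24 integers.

[0, 1, 1, 1, 0, 2, 1, 1, 1, 1, 0, 1, 0, 1, 1, 0, 1, 0, 1, 1, 0, 2, 1, 1]

rank→(start, suffix):
  0 → (5, 'aadbafbagbbcbgegdcd')
  1 → (6, 'adbafbagbbcbgegdcd')
  2 → (9, 'afbagbbcbgegdcd')
  3 → (12, 'agbbcbgegdcd')
  4 → (8, 'bafbagbbcbgegdcd')
  5 → (11, 'bagbbcbgegdcd')
  6 → (14, 'bbcbgegdcd')
  7 → (15, 'bcbgegdcd')
  8 → (3, 'bfaadbafbagbbcbgegdcd')
  9 → (17, 'bgegdcd')
  10 → (16, 'cbgegdcd')
  11 → (22, 'cd')
  12 → (23, 'd')
  13 → (7, 'dbafbagbbcbgegdcd')
  14 → (21, 'dcd')
  15 → (0, 'efgbfaadbafbagbbcbgegdcd')
  16 → (19, 'egdcd')
  17 → (4, 'faadbafbagbbcbgegdcd')
  18 → (10, 'fbagbbcbgegdcd')
  19 → (1, 'fgbfaadbafbagbbcbgegdcd')
  20 → (13, 'gbbcbgegdcd')
  21 → (2, 'gbfaadbafbagbbcbgegdcd')
  22 → (20, 'gdcd')
  23 → (18, 'gegdcd')

SA = [5, 6, 9, 12, 8, 11, 14, 15, 3, 17, 16, 22, 23, 7, 21, 0, 19, 4, 10, 1, 13, 2, 20, 18]
rank  pair      lcp
   1  s[5:],s[6:]  1  'a'
   2  s[6:],s[9:]  1  'a'
   3  s[9:],s[12:]  1  'a'
   4  s[12:],s[8:]  0  ''
   5  s[8:],s[11:]  2  'ba'
   6  s[11:],s[14:]  1  'b'
   7  s[14:],s[15:]  1  'b'
   8  s[15:],s[3:]  1  'b'
   9  s[3:],s[17:]  1  'b'
  10  s[17:],s[16:]  0  ''
  11  s[16:],s[22:]  1  'c'
  12  s[22:],s[23:]  0  ''
  13  s[23:],s[7:]  1  'd'
  14  s[7:],s[21:]  1  'd'
  15  s[21:],s[0:]  0  ''
  16  s[0:],s[19:]  1  'e'
  17  s[19:],s[4:]  0  ''
  18  s[4:],s[10:]  1  'f'
  19  s[10:],s[1:]  1  'f'
  20  s[1:],s[13:]  0  ''
  21  s[13:],s[2:]  2  'gb'
  22  s[2:],s[20:]  1  'g'
  23  s[20:],s[18:]  1  'g'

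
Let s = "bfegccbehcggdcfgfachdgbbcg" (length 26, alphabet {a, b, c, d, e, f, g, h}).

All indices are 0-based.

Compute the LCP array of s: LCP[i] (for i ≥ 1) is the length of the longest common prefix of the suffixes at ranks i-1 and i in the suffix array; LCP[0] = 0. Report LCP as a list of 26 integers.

rank | idx | suffix
   0 |  17 | achdgbbcg
   1 |  22 | bbcg
   2 |  23 | bcg
   3 |   6 | behcggdcfgfachdgbbcg
   4 |   0 | bfegccbehcggdcfgfachdgbbcg
   5 |   5 | cbehcggdcfgfachdgbbcg
   6 |   4 | ccbehcggdcfgfachdgbbcg
   7 |  13 | cfgfachdgbbcg
   8 |  24 | cg
   9 |   9 | cggdcfgfachdgbbcg
  10 |  18 | chdgbbcg
  11 |  12 | dcfgfachdgbbcg
  12 |  20 | dgbbcg
  13 |   2 | egccbehcggdcfgfachdgbbcg
  14 |   7 | ehcggdcfgfachdgbbcg
  15 |  16 | fachdgbbcg
  16 |   1 | fegccbehcggdcfgfachdgbbcg
  17 |  14 | fgfachdgbbcg
  18 |  25 | g
  19 |  21 | gbbcg
  20 |   3 | gccbehcggdcfgfachdgbbcg
  21 |  11 | gdcfgfachdgbbcg
  22 |  15 | gfachdgbbcg
  23 |  10 | ggdcfgfachdgbbcg
  24 |   8 | hcggdcfgfachdgbbcg
  25 |  19 | hdgbbcg

SA = [17, 22, 23, 6, 0, 5, 4, 13, 24, 9, 18, 12, 20, 2, 7, 16, 1, 14, 25, 21, 3, 11, 15, 10, 8, 19]
i: (SA[i-1],SA[i]) lcp shared
  1: (17,22) 0 ''
  2: (22,23) 1 'b'
  3: (23,6) 1 'b'
  4: (6,0) 1 'b'
  5: (0,5) 0 ''
  6: (5,4) 1 'c'
  7: (4,13) 1 'c'
  8: (13,24) 1 'c'
  9: (24,9) 2 'cg'
  10: (9,18) 1 'c'
  11: (18,12) 0 ''
  12: (12,20) 1 'd'
  13: (20,2) 0 ''
  14: (2,7) 1 'e'
  15: (7,16) 0 ''
  16: (16,1) 1 'f'
  17: (1,14) 1 'f'
  18: (14,25) 0 ''
  19: (25,21) 1 'g'
  20: (21,3) 1 'g'
  21: (3,11) 1 'g'
  22: (11,15) 1 'g'
  23: (15,10) 1 'g'
  24: (10,8) 0 ''
  25: (8,19) 1 'h'

[0, 0, 1, 1, 1, 0, 1, 1, 1, 2, 1, 0, 1, 0, 1, 0, 1, 1, 0, 1, 1, 1, 1, 1, 0, 1]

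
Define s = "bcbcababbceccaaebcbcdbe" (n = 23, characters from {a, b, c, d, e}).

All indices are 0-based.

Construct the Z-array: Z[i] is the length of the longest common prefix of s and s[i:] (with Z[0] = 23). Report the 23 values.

Z[0]=23
i=1: fresh scan; Z[1]=0
i=2: fresh scan; Z[2]=2 extend→box=[2,4)
i=3: min(r-i=1, Z[1]=0)=0; Z[3]=0
i=4: fresh scan; Z[4]=0
i=5: fresh scan; Z[5]=1 extend→box=[5,6)
i=6: fresh scan; Z[6]=0
i=7: fresh scan; Z[7]=1 extend→box=[7,8)
i=8: fresh scan; Z[8]=2 extend→box=[8,10)
i=9: min(r-i=1, Z[1]=0)=0; Z[9]=0
i=10: fresh scan; Z[10]=0
i=11: fresh scan; Z[11]=0
i=12: fresh scan; Z[12]=0
i=13: fresh scan; Z[13]=0
i=14: fresh scan; Z[14]=0
i=15: fresh scan; Z[15]=0
i=16: fresh scan; Z[16]=4 extend→box=[16,20)
i=17: min(r-i=3, Z[1]=0)=0; Z[17]=0
i=18: min(r-i=2, Z[2]=2)=2; Z[18]=2
i=19: min(r-i=1, Z[3]=0)=0; Z[19]=0
i=20: fresh scan; Z[20]=0
i=21: fresh scan; Z[21]=1 extend→box=[21,22)
i=22: fresh scan; Z[22]=0

[23, 0, 2, 0, 0, 1, 0, 1, 2, 0, 0, 0, 0, 0, 0, 0, 4, 0, 2, 0, 0, 1, 0]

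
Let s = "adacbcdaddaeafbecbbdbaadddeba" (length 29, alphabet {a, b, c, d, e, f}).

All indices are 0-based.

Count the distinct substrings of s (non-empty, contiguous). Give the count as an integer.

sorted suffixes:
  #0 SA[0]=28  'a'
  #1 SA[1]=21  'aadddeba'
  #2 SA[2]=2  'acbcdaddaeafbecbbdbaadddeba'
  #3 SA[3]=0  'adacbcdaddaeafbecbbdbaadddeba'
  #4 SA[4]=7  'addaeafbecbbdbaadddeba'
  #5 SA[5]=22  'adddeba'
  #6 SA[6]=10  'aeafbecbbdbaadddeba'
  #7 SA[7]=12  'afbecbbdbaadddeba'
  #8 SA[8]=27  'ba'
  #9 SA[9]=20  'baadddeba'
  #10 SA[10]=17  'bbdbaadddeba'
  #11 SA[11]=4  'bcdaddaeafbecbbdbaadddeba'
  #12 SA[12]=18  'bdbaadddeba'
  #13 SA[13]=14  'becbbdbaadddeba'
  #14 SA[14]=16  'cbbdbaadddeba'
  #15 SA[15]=3  'cbcdaddaeafbecbbdbaadddeba'
  #16 SA[16]=5  'cdaddaeafbecbbdbaadddeba'
  #17 SA[17]=1  'dacbcdaddaeafbecbbdbaadddeba'
  #18 SA[18]=6  'daddaeafbecbbdbaadddeba'
  #19 SA[19]=9  'daeafbecbbdbaadddeba'
  #20 SA[20]=19  'dbaadddeba'
  #21 SA[21]=8  'ddaeafbecbbdbaadddeba'
  #22 SA[22]=23  'dddeba'
  #23 SA[23]=24  'ddeba'
  #24 SA[24]=25  'deba'
  #25 SA[25]=11  'eafbecbbdbaadddeba'
  #26 SA[26]=26  'eba'
  #27 SA[27]=15  'ecbbdbaadddeba'
  #28 SA[28]=13  'fbecbbdbaadddeba'

SA = [28, 21, 2, 0, 7, 22, 10, 12, 27, 20, 17, 4, 18, 14, 16, 3, 5, 1, 6, 9, 19, 8, 23, 24, 25, 11, 26, 15, 13]
rank  pair      lcp
   1  s[28:],s[21:]  1  'a'
   2  s[21:],s[2:]  1  'a'
   3  s[2:],s[0:]  1  'a'
   4  s[0:],s[7:]  2  'ad'
   5  s[7:],s[22:]  3  'add'
   6  s[22:],s[10:]  1  'a'
   7  s[10:],s[12:]  1  'a'
   8  s[12:],s[27:]  0  ''
   9  s[27:],s[20:]  2  'ba'
  10  s[20:],s[17:]  1  'b'
  11  s[17:],s[4:]  1  'b'
  12  s[4:],s[18:]  1  'b'
  13  s[18:],s[14:]  1  'b'
  14  s[14:],s[16:]  0  ''
  15  s[16:],s[3:]  2  'cb'
  16  s[3:],s[5:]  1  'c'
  17  s[5:],s[1:]  0  ''
  18  s[1:],s[6:]  2  'da'
  19  s[6:],s[9:]  2  'da'
  20  s[9:],s[19:]  1  'd'
  21  s[19:],s[8:]  1  'd'
  22  s[8:],s[23:]  2  'dd'
  23  s[23:],s[24:]  2  'dd'
  24  s[24:],s[25:]  1  'd'
  25  s[25:],s[11:]  0  ''
  26  s[11:],s[26:]  1  'e'
  27  s[26:],s[15:]  1  'e'
  28  s[15:],s[13:]  0  ''

n(n+1)/2 = 29·30/2 = 435
Σ LCP = 0 + 1 + 1 + 1 + 2 + 3 + 1 + 1 + 0 + 2 + 1 + 1 + 1 + 1 + 0 + 2 + 1 + 0 + 2 + 2 + 1 + 1 + 2 + 2 + 1 + 0 + 1 + 1 + 0 = 32
distinct = 435 − 32 = 403

403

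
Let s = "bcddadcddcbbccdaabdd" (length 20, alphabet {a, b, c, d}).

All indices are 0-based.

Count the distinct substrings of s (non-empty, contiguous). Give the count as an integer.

186

sorted suffixes:
  #0 SA[0]=15  'aabdd'
  #1 SA[1]=16  'abdd'
  #2 SA[2]=4  'adcddcbbccdaabdd'
  #3 SA[3]=10  'bbccdaabdd'
  #4 SA[4]=11  'bccdaabdd'
  #5 SA[5]=0  'bcddadcddcbbccdaabdd'
  #6 SA[6]=17  'bdd'
  #7 SA[7]=9  'cbbccdaabdd'
  #8 SA[8]=12  'ccdaabdd'
  #9 SA[9]=13  'cdaabdd'
  #10 SA[10]=1  'cddadcddcbbccdaabdd'
  #11 SA[11]=6  'cddcbbccdaabdd'
  #12 SA[12]=19  'd'
  #13 SA[13]=14  'daabdd'
  #14 SA[14]=3  'dadcddcbbccdaabdd'
  #15 SA[15]=8  'dcbbccdaabdd'
  #16 SA[16]=5  'dcddcbbccdaabdd'
  #17 SA[17]=18  'dd'
  #18 SA[18]=2  'ddadcddcbbccdaabdd'
  #19 SA[19]=7  'ddcbbccdaabdd'

SA = [15, 16, 4, 10, 11, 0, 17, 9, 12, 13, 1, 6, 19, 14, 3, 8, 5, 18, 2, 7]
i: (SA[i-1],SA[i]) lcp shared
  1: (15,16) 1 'a'
  2: (16,4) 1 'a'
  3: (4,10) 0 ''
  4: (10,11) 1 'b'
  5: (11,0) 2 'bc'
  6: (0,17) 1 'b'
  7: (17,9) 0 ''
  8: (9,12) 1 'c'
  9: (12,13) 1 'c'
  10: (13,1) 2 'cd'
  11: (1,6) 3 'cdd'
  12: (6,19) 0 ''
  13: (19,14) 1 'd'
  14: (14,3) 2 'da'
  15: (3,8) 1 'd'
  16: (8,5) 2 'dc'
  17: (5,18) 1 'd'
  18: (18,2) 2 'dd'
  19: (2,7) 2 'dd'

n(n+1)/2 = 20·21/2 = 210
Σ LCP = 0 + 1 + 1 + 0 + 1 + 2 + 1 + 0 + 1 + 1 + 2 + 3 + 0 + 1 + 2 + 1 + 2 + 1 + 2 + 2 = 24
distinct = 210 − 24 = 186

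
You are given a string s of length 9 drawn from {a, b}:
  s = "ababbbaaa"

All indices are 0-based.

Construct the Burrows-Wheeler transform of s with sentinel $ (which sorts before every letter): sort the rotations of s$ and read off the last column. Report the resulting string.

rank  rotation    last
    0  $ababbbaaa  a
    1  a$ababbbaa  a
    2  aa$ababbba  a
    3  aaa$ababbb  b
    4  ababbbaaa$  $
    5  abbbaaa$ab  b
    6  baaa$ababb  b
    7  babbbaaa$a  a
    8  bbaaa$abab  b
    9  bbbaaa$aba  a

aaab$bbaba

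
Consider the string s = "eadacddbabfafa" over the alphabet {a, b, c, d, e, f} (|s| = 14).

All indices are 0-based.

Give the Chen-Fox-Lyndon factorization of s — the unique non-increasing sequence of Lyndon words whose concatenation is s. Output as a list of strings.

["e", "ad", "acddb", "abfaf", "a"]

emit factor 1: 'e' (i=0, period=1)
emit factor 2: 'ad' (i=1, period=2)
emit factor 3: 'acddb' (i=3, period=5)
emit factor 4: 'abfaf' (i=8, period=5)
emit factor 5: 'a' (i=13, period=1)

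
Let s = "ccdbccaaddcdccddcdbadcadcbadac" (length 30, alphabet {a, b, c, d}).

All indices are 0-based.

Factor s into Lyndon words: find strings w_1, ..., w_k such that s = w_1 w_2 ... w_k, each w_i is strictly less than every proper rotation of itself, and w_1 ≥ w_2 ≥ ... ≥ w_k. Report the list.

["ccd", "bcc", "aaddcdccddcdbadcadcbadac"]

emit factor 1: 'ccd' (i=0, period=3)
emit factor 2: 'bcc' (i=3, period=3)
emit factor 3: 'aaddcdccddcdbadcadcbadac' (i=6, period=24)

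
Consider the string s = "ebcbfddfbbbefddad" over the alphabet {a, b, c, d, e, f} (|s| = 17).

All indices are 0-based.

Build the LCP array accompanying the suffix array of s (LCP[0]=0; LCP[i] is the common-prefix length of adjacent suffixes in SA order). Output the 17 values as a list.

[0, 0, 2, 1, 1, 1, 0, 0, 1, 1, 2, 1, 0, 1, 0, 1, 3]

sorted suffixes:
  #0 SA[0]=15  'ad'
  #1 SA[1]=8  'bbbefddad'
  #2 SA[2]=9  'bbefddad'
  #3 SA[3]=1  'bcbfddfbbbefddad'
  #4 SA[4]=10  'befddad'
  #5 SA[5]=3  'bfddfbbbefddad'
  #6 SA[6]=2  'cbfddfbbbefddad'
  #7 SA[7]=16  'd'
  #8 SA[8]=14  'dad'
  #9 SA[9]=13  'ddad'
  #10 SA[10]=5  'ddfbbbefddad'
  #11 SA[11]=6  'dfbbbefddad'
  #12 SA[12]=0  'ebcbfddfbbbefddad'
  #13 SA[13]=11  'efddad'
  #14 SA[14]=7  'fbbbefddad'
  #15 SA[15]=12  'fddad'
  #16 SA[16]=4  'fddfbbbefddad'

SA = [15, 8, 9, 1, 10, 3, 2, 16, 14, 13, 5, 6, 0, 11, 7, 12, 4]
rank  pair      lcp
   1  s[15:],s[8:]  0  ''
   2  s[8:],s[9:]  2  'bb'
   3  s[9:],s[1:]  1  'b'
   4  s[1:],s[10:]  1  'b'
   5  s[10:],s[3:]  1  'b'
   6  s[3:],s[2:]  0  ''
   7  s[2:],s[16:]  0  ''
   8  s[16:],s[14:]  1  'd'
   9  s[14:],s[13:]  1  'd'
  10  s[13:],s[5:]  2  'dd'
  11  s[5:],s[6:]  1  'd'
  12  s[6:],s[0:]  0  ''
  13  s[0:],s[11:]  1  'e'
  14  s[11:],s[7:]  0  ''
  15  s[7:],s[12:]  1  'f'
  16  s[12:],s[4:]  3  'fdd'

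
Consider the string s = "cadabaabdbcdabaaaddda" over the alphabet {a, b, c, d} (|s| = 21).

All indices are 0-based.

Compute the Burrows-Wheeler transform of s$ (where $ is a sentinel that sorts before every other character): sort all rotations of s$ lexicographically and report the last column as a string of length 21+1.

rank  rotation                last
    0  $cadabaabdbcdabaaaddda  a
    1  a$cadabaabdbcdabaaaddd  d
    2  aaaddda$cadabaabdbcdab  b
    3  aabdbcdabaaaddda$cadab  b
    4  aaddda$cadabaabdbcdaba  a
    5  abaaaddda$cadabaabdbcd  d
    6  abaabdbcdabaaaddda$cad  d
    7  abdbcdabaaaddda$cadaba  a
    8  adabaabdbcdabaaaddda$c  c
    9  addda$cadabaabdbcdabaa  a
   10  baaaddda$cadabaabdbcda  a
   11  baabdbcdabaaaddda$cada  a
   12  bcdabaaaddda$cadabaabd  d
   13  bdbcdabaaaddda$cadabaa  a
   14  cadabaabdbcdabaaaddda$  $
   15  cdabaaaddda$cadabaabdb  b
   16  da$cadabaabdbcdabaaadd  d
   17  dabaaaddda$cadabaabdbc  c
   18  dabaabdbcdabaaaddda$ca  a
   19  dbcdabaaaddda$cadabaab  b
   20  dda$cadabaabdbcdabaaad  d
   21  ddda$cadabaabdbcdabaaa  a

adbbaddacaaada$bdcabda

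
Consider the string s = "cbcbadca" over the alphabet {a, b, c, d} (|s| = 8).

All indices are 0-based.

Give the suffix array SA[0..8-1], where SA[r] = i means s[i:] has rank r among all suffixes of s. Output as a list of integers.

[7, 4, 3, 1, 6, 2, 0, 5]

rank | idx | suffix
   0 |   7 | a
   1 |   4 | adca
   2 |   3 | badca
   3 |   1 | bcbadca
   4 |   6 | ca
   5 |   2 | cbadca
   6 |   0 | cbcbadca
   7 |   5 | dca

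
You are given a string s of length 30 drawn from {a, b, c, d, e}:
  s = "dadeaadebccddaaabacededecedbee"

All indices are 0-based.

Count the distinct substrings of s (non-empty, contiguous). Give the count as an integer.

427

rank→(start, suffix):
  0 → (13, 'aaabacededecedbee')
  1 → (14, 'aabacededecedbee')
  2 → (4, 'aadebccddaaabacededecedbee')
  3 → (15, 'abacededecedbee')
  4 → (17, 'acededecedbee')
  5 → (1, 'adeaadebccddaaabacededecedbee')
  6 → (5, 'adebccddaaabacededecedbee')
  7 → (16, 'bacededecedbee')
  8 → (8, 'bccddaaabacededecedbee')
  9 → (27, 'bee')
  10 → (9, 'ccddaaabacededecedbee')
  11 → (10, 'cddaaabacededecedbee')
  12 → (24, 'cedbee')
  13 → (18, 'cededecedbee')
  14 → (12, 'daaabacededecedbee')
  15 → (0, 'dadeaadebccddaaabacededecedbee')
  16 → (26, 'dbee')
  17 → (11, 'ddaaabacededecedbee')
  18 → (2, 'deaadebccddaaabacededecedbee')
  19 → (6, 'debccddaaabacededecedbee')
  20 → (22, 'decedbee')
  21 → (20, 'dedecedbee')
  22 → (29, 'e')
  23 → (3, 'eaadebccddaaabacededecedbee')
  24 → (7, 'ebccddaaabacededecedbee')
  25 → (23, 'ecedbee')
  26 → (25, 'edbee')
  27 → (21, 'edecedbee')
  28 → (19, 'ededecedbee')
  29 → (28, 'ee')

SA = [13, 14, 4, 15, 17, 1, 5, 16, 8, 27, 9, 10, 24, 18, 12, 0, 26, 11, 2, 6, 22, 20, 29, 3, 7, 23, 25, 21, 19, 28]
[i] adj suffixes → lcp
  [1] 13/14 → 2 ('aa')
  [2] 14/4 → 2 ('aa')
  [3] 4/15 → 1 ('a')
  [4] 15/17 → 1 ('a')
  [5] 17/1 → 1 ('a')
  [6] 1/5 → 3 ('ade')
  [7] 5/16 → 0 ('')
  [8] 16/8 → 1 ('b')
  [9] 8/27 → 1 ('b')
  [10] 27/9 → 0 ('')
  [11] 9/10 → 1 ('c')
  [12] 10/24 → 1 ('c')
  [13] 24/18 → 3 ('ced')
  [14] 18/12 → 0 ('')
  [15] 12/0 → 2 ('da')
  [16] 0/26 → 1 ('d')
  [17] 26/11 → 1 ('d')
  [18] 11/2 → 1 ('d')
  [19] 2/6 → 2 ('de')
  [20] 6/22 → 2 ('de')
  [21] 22/20 → 2 ('de')
  [22] 20/29 → 0 ('')
  [23] 29/3 → 1 ('e')
  [24] 3/7 → 1 ('e')
  [25] 7/23 → 1 ('e')
  [26] 23/25 → 1 ('e')
  [27] 25/21 → 2 ('ed')
  [28] 21/19 → 3 ('ede')
  [29] 19/28 → 1 ('e')

n(n+1)/2 = 30·31/2 = 465
Σ LCP = 0 + 2 + 2 + 1 + 1 + 1 + 3 + 0 + 1 + 1 + 0 + 1 + 1 + 3 + 0 + 2 + 1 + 1 + 1 + 2 + 2 + 2 + 0 + 1 + 1 + 1 + 1 + 2 + 3 + 1 = 38
distinct = 465 − 38 = 427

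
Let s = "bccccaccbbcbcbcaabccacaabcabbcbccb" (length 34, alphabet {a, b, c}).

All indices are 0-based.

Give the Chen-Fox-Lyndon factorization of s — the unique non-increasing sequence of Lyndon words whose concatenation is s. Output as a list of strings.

["bcccc", "accbbcbcbc", "aabccac", "aabcabbcbccb"]

emit factor 1: 'bcccc' (i=0, period=5)
emit factor 2: 'accbbcbcbc' (i=5, period=10)
emit factor 3: 'aabccac' (i=15, period=7)
emit factor 4: 'aabcabbcbccb' (i=22, period=12)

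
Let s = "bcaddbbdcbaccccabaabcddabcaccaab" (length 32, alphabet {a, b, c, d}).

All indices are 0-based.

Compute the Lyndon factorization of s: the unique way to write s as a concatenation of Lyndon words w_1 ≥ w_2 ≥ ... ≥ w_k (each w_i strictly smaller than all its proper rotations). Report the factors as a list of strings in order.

emit factor 1: 'bc' (i=0, period=2)
emit factor 2: 'addbbdcb' (i=2, period=8)
emit factor 3: 'acccc' (i=10, period=5)
emit factor 4: 'ab' (i=15, period=2)
emit factor 5: 'aabcddabcacc' (i=17, period=12)
emit factor 6: 'aab' (i=29, period=3)

["bc", "addbbdcb", "acccc", "ab", "aabcddabcacc", "aab"]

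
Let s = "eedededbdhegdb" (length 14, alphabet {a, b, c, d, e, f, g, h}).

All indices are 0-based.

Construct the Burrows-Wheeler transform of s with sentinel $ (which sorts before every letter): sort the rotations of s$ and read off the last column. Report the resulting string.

bddgeeebdde$hed

rank  rotation         last
    0  $eedededbdhegdb  b
    1  b$eedededbdhegd  d
    2  bdhegdb$eededed  d
    3  db$eedededbdheg  g
    4  dbdhegdb$eedede  e
    5  dedbdhegdb$eede  e
    6  dededbdhegdb$ee  e
    7  dhegdb$eedededb  b
    8  edbdhegdb$eeded  d
    9  ededbdhegdb$eed  d
   10  edededbdhegdb$e  e
   11  eedededbdhegdb$  $
   12  egdb$eedededbdh  h
   13  gdb$eedededbdhe  e
   14  hegdb$eedededbd  d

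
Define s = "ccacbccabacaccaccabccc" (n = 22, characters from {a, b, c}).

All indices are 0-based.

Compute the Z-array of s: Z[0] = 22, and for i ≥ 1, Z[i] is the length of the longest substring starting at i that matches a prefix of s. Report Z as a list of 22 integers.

Z[0]=22
i=1: outside box; Z[1]=1 grow→box=[1,2)
i=2: outside box; Z[2]=0
i=3: outside box; Z[3]=1 grow→box=[3,4)
i=4: outside box; Z[4]=0
i=5: outside box; Z[5]=3 grow→box=[5,8)
i=6: min(r-i=2, Z[1]=1)=1; Z[6]=1
i=7: min(r-i=1, Z[2]=0)=0; Z[7]=0
i=8: outside box; Z[8]=0
i=9: outside box; Z[9]=0
i=10: outside box; Z[10]=1 grow→box=[10,11)
i=11: outside box; Z[11]=0
i=12: outside box; Z[12]=4 grow→box=[12,16)
i=13: min(r-i=3, Z[1]=1)=1; Z[13]=1
i=14: min(r-i=2, Z[2]=0)=0; Z[14]=0
i=15: min(r-i=1, Z[3]=1)=1; Z[15]=3 grow→box=[15,18)
i=16: min(r-i=2, Z[1]=1)=1; Z[16]=1
i=17: min(r-i=1, Z[2]=0)=0; Z[17]=0
i=18: outside box; Z[18]=0
i=19: outside box; Z[19]=2 grow→box=[19,21)
i=20: min(r-i=1, Z[1]=1)=1; Z[20]=2 grow→box=[20,22)
i=21: min(r-i=1, Z[1]=1)=1; Z[21]=1

[22, 1, 0, 1, 0, 3, 1, 0, 0, 0, 1, 0, 4, 1, 0, 3, 1, 0, 0, 2, 2, 1]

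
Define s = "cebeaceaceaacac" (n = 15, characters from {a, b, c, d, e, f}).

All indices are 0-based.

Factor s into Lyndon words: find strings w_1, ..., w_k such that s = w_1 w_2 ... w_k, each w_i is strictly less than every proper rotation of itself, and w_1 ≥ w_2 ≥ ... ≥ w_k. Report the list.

["ce", "be", "ace", "ace", "aacac"]

emit factor 1: 'ce' (i=0, period=2)
emit factor 2: 'be' (i=2, period=2)
emit factor 3: 'ace' (i=4, period=3)
emit factor 4: 'ace' (i=7, period=3)
emit factor 5: 'aacac' (i=10, period=5)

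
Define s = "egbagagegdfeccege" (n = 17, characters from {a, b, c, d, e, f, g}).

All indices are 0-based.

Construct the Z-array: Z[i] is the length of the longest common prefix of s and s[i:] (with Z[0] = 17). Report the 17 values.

[17, 0, 0, 0, 0, 0, 0, 2, 0, 0, 0, 1, 0, 0, 2, 0, 1]

Z[0]=17
i=1: i≥r, start 0; Z[1]=0
i=2: i≥r, start 0; Z[2]=0
i=3: i≥r, start 0; Z[3]=0
i=4: i≥r, start 0; Z[4]=0
i=5: i≥r, start 0; Z[5]=0
i=6: i≥r, start 0; Z[6]=0
i=7: i≥r, start 0; Z[7]=2 scan→box=[7,9)
i=8: min(r-i=1, Z[1]=0)=0; Z[8]=0
i=9: i≥r, start 0; Z[9]=0
i=10: i≥r, start 0; Z[10]=0
i=11: i≥r, start 0; Z[11]=1 scan→box=[11,12)
i=12: i≥r, start 0; Z[12]=0
i=13: i≥r, start 0; Z[13]=0
i=14: i≥r, start 0; Z[14]=2 scan→box=[14,16)
i=15: min(r-i=1, Z[1]=0)=0; Z[15]=0
i=16: i≥r, start 0; Z[16]=1 scan→box=[16,17)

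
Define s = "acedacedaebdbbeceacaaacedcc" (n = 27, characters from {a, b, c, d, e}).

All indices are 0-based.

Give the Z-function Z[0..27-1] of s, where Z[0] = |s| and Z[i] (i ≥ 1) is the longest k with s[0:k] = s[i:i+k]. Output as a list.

[27, 0, 0, 0, 5, 0, 0, 0, 1, 0, 0, 0, 0, 0, 0, 0, 0, 2, 0, 1, 1, 4, 0, 0, 0, 0, 0]

Z[0]=27
i=1: fresh scan; Z[1]=0
i=2: fresh scan; Z[2]=0
i=3: fresh scan; Z[3]=0
i=4: fresh scan; Z[4]=5 extend→box=[4,9)
i=5: min(r-i=4, Z[1]=0)=0; Z[5]=0
i=6: min(r-i=3, Z[2]=0)=0; Z[6]=0
i=7: min(r-i=2, Z[3]=0)=0; Z[7]=0
i=8: min(r-i=1, Z[4]=5)=1; Z[8]=1
i=9: fresh scan; Z[9]=0
i=10: fresh scan; Z[10]=0
i=11: fresh scan; Z[11]=0
i=12: fresh scan; Z[12]=0
i=13: fresh scan; Z[13]=0
i=14: fresh scan; Z[14]=0
i=15: fresh scan; Z[15]=0
i=16: fresh scan; Z[16]=0
i=17: fresh scan; Z[17]=2 extend→box=[17,19)
i=18: min(r-i=1, Z[1]=0)=0; Z[18]=0
i=19: fresh scan; Z[19]=1 extend→box=[19,20)
i=20: fresh scan; Z[20]=1 extend→box=[20,21)
i=21: fresh scan; Z[21]=4 extend→box=[21,25)
i=22: min(r-i=3, Z[1]=0)=0; Z[22]=0
i=23: min(r-i=2, Z[2]=0)=0; Z[23]=0
i=24: min(r-i=1, Z[3]=0)=0; Z[24]=0
i=25: fresh scan; Z[25]=0
i=26: fresh scan; Z[26]=0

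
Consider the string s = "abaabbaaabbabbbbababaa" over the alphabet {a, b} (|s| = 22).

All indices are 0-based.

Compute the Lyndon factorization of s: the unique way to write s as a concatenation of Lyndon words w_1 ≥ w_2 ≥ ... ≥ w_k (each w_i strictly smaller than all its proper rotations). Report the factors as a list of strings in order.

["ab", "aabb", "aaabbabbbbabab", "a", "a"]

emit factor 1: 'ab' (i=0, period=2)
emit factor 2: 'aabb' (i=2, period=4)
emit factor 3: 'aaabbabbbbabab' (i=6, period=14)
emit factor 4: 'a' (i=20, period=1)
emit factor 5: 'a' (i=21, period=1)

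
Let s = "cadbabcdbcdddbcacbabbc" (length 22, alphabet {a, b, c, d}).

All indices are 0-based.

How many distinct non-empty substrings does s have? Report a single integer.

222

sorted suffixes:
  #0 SA[0]=18  'abbc'
  #1 SA[1]=4  'abcdbcdddbcacbabbc'
  #2 SA[2]=15  'acbabbc'
  #3 SA[3]=1  'adbabcdbcdddbcacbabbc'
  #4 SA[4]=17  'babbc'
  #5 SA[5]=3  'babcdbcdddbcacbabbc'
  #6 SA[6]=19  'bbc'
  #7 SA[7]=20  'bc'
  #8 SA[8]=13  'bcacbabbc'
  #9 SA[9]=5  'bcdbcdddbcacbabbc'
  #10 SA[10]=8  'bcdddbcacbabbc'
  #11 SA[11]=21  'c'
  #12 SA[12]=14  'cacbabbc'
  #13 SA[13]=0  'cadbabcdbcdddbcacbabbc'
  #14 SA[14]=16  'cbabbc'
  #15 SA[15]=6  'cdbcdddbcacbabbc'
  #16 SA[16]=9  'cdddbcacbabbc'
  #17 SA[17]=2  'dbabcdbcdddbcacbabbc'
  #18 SA[18]=12  'dbcacbabbc'
  #19 SA[19]=7  'dbcdddbcacbabbc'
  #20 SA[20]=11  'ddbcacbabbc'
  #21 SA[21]=10  'dddbcacbabbc'

SA = [18, 4, 15, 1, 17, 3, 19, 20, 13, 5, 8, 21, 14, 0, 16, 6, 9, 2, 12, 7, 11, 10]
[i] adj suffixes → lcp
  [1] 18/4 → 2 ('ab')
  [2] 4/15 → 1 ('a')
  [3] 15/1 → 1 ('a')
  [4] 1/17 → 0 ('')
  [5] 17/3 → 3 ('bab')
  [6] 3/19 → 1 ('b')
  [7] 19/20 → 1 ('b')
  [8] 20/13 → 2 ('bc')
  [9] 13/5 → 2 ('bc')
  [10] 5/8 → 3 ('bcd')
  [11] 8/21 → 0 ('')
  [12] 21/14 → 1 ('c')
  [13] 14/0 → 2 ('ca')
  [14] 0/16 → 1 ('c')
  [15] 16/6 → 1 ('c')
  [16] 6/9 → 2 ('cd')
  [17] 9/2 → 0 ('')
  [18] 2/12 → 2 ('db')
  [19] 12/7 → 3 ('dbc')
  [20] 7/11 → 1 ('d')
  [21] 11/10 → 2 ('dd')

n(n+1)/2 = 22·23/2 = 253
Σ LCP = 0 + 2 + 1 + 1 + 0 + 3 + 1 + 1 + 2 + 2 + 3 + 0 + 1 + 2 + 1 + 1 + 2 + 0 + 2 + 3 + 1 + 2 = 31
distinct = 253 − 31 = 222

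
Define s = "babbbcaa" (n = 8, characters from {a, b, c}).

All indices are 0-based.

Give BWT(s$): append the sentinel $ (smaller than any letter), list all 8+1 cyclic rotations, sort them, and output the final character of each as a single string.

rank  rotation   last
    0  $babbbcaa  a
    1  a$babbbca  a
    2  aa$babbbc  c
    3  abbbcaa$b  b
    4  babbbcaa$  $
    5  bbbcaa$ba  a
    6  bbcaa$bab  b
    7  bcaa$babb  b
    8  caa$babbb  b

aacb$abbb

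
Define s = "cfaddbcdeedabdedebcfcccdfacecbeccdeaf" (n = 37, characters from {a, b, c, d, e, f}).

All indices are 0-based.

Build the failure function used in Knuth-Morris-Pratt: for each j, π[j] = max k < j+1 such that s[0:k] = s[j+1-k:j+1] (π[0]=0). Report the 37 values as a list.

π[0] = 0
j=1 s[j]='f': π[1]=0 (border '')
j=2 s[j]='a': π[2]=0 (border '')
j=3 s[j]='d': π[3]=0 (border '')
j=4 s[j]='d': π[4]=0 (border '')
j=5 s[j]='b': π[5]=0 (border '')
j=6 s[j]='c': π[6]=1 (border 'c')
j=7 s[j]='d': k: 1→0; π[7]=0 (border '')
j=8 s[j]='e': π[8]=0 (border '')
j=9 s[j]='e': π[9]=0 (border '')
j=10 s[j]='d': π[10]=0 (border '')
j=11 s[j]='a': π[11]=0 (border '')
j=12 s[j]='b': π[12]=0 (border '')
j=13 s[j]='d': π[13]=0 (border '')
j=14 s[j]='e': π[14]=0 (border '')
j=15 s[j]='d': π[15]=0 (border '')
j=16 s[j]='e': π[16]=0 (border '')
j=17 s[j]='b': π[17]=0 (border '')
j=18 s[j]='c': π[18]=1 (border 'c')
j=19 s[j]='f': π[19]=2 (border 'cf')
j=20 s[j]='c': k: 2→0; π[20]=1 (border 'c')
j=21 s[j]='c': k: 1→0; π[21]=1 (border 'c')
j=22 s[j]='c': k: 1→0; π[22]=1 (border 'c')
j=23 s[j]='d': k: 1→0; π[23]=0 (border '')
j=24 s[j]='f': π[24]=0 (border '')
j=25 s[j]='a': π[25]=0 (border '')
j=26 s[j]='c': π[26]=1 (border 'c')
j=27 s[j]='e': k: 1→0; π[27]=0 (border '')
j=28 s[j]='c': π[28]=1 (border 'c')
j=29 s[j]='b': k: 1→0; π[29]=0 (border '')
j=30 s[j]='e': π[30]=0 (border '')
j=31 s[j]='c': π[31]=1 (border 'c')
j=32 s[j]='c': k: 1→0; π[32]=1 (border 'c')
j=33 s[j]='d': k: 1→0; π[33]=0 (border '')
j=34 s[j]='e': π[34]=0 (border '')
j=35 s[j]='a': π[35]=0 (border '')
j=36 s[j]='f': π[36]=0 (border '')

[0, 0, 0, 0, 0, 0, 1, 0, 0, 0, 0, 0, 0, 0, 0, 0, 0, 0, 1, 2, 1, 1, 1, 0, 0, 0, 1, 0, 1, 0, 0, 1, 1, 0, 0, 0, 0]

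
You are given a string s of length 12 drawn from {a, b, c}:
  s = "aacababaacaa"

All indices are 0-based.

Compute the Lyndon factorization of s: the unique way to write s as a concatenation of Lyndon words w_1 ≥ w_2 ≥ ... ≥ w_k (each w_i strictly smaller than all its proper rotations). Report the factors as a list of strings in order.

["aacabab", "aac", "a", "a"]

emit factor 1: 'aacabab' (i=0, period=7)
emit factor 2: 'aac' (i=7, period=3)
emit factor 3: 'a' (i=10, period=1)
emit factor 4: 'a' (i=11, period=1)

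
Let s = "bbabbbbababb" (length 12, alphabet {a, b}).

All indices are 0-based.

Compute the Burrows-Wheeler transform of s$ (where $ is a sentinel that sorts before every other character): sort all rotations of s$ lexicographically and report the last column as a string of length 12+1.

bbbbbbabab$ba

rank  rotation       last
    0  $bbabbbbababb  b
    1  ababb$bbabbbb  b
    2  abb$bbabbbbab  b
    3  abbbbababb$bb  b
    4  b$bbabbbbabab  b
    5  bababb$bbabbb  b
    6  babb$bbabbbba  a
    7  babbbbababb$b  b
    8  bb$bbabbbbaba  a
    9  bbababb$bbabb  b
   10  bbabbbbababb$  $
   11  bbbababb$bbab  b
   12  bbbbababb$bba  a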